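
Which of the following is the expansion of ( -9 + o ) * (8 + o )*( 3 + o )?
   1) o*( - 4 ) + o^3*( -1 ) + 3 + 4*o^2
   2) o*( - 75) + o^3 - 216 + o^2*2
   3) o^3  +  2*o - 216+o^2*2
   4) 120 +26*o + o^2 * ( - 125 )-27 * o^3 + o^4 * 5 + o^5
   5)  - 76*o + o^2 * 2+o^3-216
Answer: 2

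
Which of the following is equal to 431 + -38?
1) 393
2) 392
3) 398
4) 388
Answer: 1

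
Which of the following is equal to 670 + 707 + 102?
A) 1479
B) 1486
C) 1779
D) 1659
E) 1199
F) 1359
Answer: A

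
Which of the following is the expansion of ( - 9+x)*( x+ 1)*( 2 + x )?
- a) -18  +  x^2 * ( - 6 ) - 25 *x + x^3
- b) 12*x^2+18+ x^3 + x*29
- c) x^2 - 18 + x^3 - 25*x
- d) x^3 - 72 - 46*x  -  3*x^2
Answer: a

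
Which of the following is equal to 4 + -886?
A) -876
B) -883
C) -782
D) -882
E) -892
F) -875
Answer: D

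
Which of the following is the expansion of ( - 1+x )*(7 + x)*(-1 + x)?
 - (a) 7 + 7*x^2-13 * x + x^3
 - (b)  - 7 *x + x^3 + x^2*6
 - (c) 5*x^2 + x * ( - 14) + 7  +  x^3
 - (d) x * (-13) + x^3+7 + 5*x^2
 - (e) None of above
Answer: d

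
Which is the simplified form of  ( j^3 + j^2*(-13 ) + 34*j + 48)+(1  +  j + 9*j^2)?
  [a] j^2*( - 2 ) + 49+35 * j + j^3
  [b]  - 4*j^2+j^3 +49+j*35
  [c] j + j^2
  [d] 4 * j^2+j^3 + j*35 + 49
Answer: b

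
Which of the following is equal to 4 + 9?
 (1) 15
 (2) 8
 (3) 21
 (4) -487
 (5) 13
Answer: 5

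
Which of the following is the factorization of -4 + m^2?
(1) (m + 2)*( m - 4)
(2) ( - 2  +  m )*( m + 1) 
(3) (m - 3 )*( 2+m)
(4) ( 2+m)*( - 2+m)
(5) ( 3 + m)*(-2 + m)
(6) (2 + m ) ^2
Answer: 4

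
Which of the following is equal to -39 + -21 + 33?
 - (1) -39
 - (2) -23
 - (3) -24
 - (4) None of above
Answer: 4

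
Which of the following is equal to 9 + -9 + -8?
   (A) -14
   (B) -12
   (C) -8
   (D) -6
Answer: C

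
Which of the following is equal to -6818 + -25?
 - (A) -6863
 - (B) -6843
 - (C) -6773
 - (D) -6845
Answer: B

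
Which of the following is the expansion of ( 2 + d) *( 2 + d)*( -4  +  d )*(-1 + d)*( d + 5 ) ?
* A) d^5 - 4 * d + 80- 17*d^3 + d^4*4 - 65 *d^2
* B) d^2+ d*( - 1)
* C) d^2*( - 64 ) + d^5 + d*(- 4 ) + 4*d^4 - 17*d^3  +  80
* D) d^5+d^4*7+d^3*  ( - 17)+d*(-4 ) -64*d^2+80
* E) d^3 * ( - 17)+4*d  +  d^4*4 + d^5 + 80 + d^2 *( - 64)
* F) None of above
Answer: C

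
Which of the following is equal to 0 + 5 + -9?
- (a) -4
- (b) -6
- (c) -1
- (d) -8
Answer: a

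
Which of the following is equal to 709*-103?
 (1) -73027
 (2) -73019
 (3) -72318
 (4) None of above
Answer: 1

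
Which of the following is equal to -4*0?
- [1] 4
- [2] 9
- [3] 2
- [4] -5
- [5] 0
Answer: 5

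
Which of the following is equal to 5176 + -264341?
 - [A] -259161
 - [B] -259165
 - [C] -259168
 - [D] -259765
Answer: B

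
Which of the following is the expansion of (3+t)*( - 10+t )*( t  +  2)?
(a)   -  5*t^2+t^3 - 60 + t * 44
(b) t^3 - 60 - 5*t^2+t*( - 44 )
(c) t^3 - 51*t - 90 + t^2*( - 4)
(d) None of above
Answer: b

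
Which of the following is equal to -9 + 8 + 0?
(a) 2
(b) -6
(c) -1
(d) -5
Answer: c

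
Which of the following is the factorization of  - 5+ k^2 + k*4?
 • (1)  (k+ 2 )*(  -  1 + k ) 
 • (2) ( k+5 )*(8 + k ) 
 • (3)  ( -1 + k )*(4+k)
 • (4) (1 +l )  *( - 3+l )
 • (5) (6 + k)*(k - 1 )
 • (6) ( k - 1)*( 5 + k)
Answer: 6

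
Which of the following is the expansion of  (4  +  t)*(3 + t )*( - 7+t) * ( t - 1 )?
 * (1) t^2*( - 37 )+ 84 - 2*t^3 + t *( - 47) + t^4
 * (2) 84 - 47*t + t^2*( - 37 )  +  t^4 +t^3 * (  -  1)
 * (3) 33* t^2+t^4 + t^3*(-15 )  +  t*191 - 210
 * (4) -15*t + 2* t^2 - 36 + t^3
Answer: 2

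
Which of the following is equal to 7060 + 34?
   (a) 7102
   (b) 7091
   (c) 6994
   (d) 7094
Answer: d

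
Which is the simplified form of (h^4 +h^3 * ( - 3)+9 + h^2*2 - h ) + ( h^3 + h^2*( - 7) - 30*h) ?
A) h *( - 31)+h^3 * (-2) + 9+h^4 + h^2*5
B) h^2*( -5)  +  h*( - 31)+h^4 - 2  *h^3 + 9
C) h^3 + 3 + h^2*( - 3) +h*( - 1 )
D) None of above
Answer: B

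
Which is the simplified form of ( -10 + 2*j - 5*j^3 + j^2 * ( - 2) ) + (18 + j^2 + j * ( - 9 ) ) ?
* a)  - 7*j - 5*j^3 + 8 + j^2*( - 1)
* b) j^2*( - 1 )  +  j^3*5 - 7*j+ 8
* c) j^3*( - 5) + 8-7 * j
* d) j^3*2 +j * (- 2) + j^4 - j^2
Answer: a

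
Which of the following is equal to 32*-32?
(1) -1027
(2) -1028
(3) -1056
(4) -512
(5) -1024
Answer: 5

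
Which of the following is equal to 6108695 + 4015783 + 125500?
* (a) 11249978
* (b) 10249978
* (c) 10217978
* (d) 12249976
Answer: b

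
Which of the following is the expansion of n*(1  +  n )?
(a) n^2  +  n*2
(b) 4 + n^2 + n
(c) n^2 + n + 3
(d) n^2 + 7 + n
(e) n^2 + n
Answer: e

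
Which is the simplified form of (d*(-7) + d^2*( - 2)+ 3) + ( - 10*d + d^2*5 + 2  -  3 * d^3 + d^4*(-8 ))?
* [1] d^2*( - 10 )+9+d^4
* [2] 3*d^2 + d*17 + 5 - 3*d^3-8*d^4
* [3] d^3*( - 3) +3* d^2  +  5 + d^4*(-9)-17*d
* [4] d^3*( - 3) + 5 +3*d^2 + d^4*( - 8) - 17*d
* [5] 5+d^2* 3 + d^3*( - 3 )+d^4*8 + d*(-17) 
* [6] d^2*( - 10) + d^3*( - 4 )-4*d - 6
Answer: 4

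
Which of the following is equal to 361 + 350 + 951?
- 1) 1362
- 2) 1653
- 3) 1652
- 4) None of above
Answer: 4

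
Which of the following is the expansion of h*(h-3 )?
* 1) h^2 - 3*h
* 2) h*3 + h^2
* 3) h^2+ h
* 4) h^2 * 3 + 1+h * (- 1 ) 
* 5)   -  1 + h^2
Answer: 1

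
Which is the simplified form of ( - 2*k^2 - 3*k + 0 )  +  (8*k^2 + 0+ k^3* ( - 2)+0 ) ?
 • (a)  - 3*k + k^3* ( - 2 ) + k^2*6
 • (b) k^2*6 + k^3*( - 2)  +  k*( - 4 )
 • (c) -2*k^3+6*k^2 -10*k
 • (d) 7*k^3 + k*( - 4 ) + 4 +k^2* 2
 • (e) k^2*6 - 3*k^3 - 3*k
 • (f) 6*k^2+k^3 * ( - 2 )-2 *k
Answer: a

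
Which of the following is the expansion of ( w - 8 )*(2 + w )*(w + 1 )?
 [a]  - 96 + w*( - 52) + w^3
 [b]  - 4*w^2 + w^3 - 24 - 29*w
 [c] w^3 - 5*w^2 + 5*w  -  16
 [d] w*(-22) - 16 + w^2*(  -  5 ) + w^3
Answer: d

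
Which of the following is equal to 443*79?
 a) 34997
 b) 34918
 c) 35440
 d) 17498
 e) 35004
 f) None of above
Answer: a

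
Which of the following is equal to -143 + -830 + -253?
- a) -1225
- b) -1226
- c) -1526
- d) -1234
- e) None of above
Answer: b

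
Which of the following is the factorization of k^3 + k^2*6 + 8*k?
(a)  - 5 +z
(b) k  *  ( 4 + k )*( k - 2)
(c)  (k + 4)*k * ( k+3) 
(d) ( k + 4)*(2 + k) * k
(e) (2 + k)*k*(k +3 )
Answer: d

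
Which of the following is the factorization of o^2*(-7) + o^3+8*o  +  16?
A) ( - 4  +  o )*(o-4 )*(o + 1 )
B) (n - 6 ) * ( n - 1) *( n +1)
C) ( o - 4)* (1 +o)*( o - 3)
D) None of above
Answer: A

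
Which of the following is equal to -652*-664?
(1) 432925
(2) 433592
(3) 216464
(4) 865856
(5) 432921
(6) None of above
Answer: 6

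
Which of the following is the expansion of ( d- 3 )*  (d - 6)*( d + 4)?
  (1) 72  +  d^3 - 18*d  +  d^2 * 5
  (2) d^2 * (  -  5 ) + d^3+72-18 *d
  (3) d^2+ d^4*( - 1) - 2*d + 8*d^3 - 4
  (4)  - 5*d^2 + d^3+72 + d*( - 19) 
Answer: 2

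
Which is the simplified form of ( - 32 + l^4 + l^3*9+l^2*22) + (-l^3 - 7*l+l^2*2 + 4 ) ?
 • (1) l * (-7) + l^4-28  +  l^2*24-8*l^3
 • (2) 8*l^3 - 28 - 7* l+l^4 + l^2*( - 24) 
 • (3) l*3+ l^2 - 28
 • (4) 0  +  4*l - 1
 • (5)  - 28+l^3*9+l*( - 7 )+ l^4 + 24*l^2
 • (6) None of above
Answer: 6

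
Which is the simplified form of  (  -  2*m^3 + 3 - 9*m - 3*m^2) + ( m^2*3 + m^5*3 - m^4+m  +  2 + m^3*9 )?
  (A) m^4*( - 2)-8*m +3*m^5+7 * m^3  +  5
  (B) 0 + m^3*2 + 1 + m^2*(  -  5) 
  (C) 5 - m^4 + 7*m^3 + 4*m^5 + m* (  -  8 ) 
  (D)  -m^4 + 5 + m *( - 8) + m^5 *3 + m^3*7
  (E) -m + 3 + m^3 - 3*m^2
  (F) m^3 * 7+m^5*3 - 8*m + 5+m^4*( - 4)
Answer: D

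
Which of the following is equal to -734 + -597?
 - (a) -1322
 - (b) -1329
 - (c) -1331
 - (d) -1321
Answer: c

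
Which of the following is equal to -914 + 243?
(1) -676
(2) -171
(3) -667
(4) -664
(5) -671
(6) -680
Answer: 5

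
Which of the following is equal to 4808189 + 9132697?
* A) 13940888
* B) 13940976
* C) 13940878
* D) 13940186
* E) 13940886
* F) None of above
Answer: E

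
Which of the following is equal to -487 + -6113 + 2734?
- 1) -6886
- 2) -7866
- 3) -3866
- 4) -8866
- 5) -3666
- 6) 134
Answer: 3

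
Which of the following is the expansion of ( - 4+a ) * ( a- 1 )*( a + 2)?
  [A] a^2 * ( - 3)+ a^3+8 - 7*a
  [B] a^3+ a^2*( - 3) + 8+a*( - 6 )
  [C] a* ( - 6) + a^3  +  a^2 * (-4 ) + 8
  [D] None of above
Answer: B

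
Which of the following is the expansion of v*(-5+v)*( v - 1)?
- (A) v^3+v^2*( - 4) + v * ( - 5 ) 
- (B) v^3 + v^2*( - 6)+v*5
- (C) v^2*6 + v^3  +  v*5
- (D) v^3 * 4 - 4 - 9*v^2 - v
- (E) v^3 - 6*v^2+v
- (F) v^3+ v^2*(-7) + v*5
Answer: B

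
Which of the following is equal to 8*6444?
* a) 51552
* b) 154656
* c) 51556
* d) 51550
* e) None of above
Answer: a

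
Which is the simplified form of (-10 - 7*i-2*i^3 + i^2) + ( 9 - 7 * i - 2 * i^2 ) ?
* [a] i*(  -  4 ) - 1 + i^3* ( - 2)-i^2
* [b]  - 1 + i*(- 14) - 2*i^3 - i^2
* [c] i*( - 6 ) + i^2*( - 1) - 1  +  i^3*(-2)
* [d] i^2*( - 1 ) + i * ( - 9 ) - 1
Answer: b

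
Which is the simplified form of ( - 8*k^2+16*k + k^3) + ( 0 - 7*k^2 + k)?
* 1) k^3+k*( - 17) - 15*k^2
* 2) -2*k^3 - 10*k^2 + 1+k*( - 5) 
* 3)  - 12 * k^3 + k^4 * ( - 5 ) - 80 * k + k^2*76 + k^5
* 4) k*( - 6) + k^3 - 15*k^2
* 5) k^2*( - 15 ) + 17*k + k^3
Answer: 5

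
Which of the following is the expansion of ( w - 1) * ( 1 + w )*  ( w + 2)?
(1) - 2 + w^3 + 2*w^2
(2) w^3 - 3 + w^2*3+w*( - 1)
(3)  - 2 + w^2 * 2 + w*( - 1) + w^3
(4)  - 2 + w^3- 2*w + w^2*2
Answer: 3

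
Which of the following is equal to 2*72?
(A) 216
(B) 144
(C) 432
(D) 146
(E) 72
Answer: B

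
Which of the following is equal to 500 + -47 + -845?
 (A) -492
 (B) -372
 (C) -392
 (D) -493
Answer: C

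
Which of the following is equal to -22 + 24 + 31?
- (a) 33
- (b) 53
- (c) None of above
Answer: a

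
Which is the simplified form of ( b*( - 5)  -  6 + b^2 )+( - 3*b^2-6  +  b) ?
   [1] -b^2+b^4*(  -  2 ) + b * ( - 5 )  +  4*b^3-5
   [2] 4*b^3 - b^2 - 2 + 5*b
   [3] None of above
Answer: 3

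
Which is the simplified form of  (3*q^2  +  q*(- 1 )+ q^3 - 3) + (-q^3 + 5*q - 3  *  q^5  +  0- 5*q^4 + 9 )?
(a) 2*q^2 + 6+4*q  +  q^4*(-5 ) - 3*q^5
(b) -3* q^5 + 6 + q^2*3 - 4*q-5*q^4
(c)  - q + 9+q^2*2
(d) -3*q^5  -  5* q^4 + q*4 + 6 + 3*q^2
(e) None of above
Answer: d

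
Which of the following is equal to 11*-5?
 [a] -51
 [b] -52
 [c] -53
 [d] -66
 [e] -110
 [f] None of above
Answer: f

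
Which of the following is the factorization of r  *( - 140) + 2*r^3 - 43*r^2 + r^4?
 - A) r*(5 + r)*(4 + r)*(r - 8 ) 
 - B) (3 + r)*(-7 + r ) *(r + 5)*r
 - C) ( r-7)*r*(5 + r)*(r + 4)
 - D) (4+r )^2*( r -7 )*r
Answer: C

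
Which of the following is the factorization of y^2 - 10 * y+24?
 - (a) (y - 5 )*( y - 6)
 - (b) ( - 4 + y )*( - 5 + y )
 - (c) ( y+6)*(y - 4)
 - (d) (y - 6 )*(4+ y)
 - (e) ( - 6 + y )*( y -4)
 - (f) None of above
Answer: e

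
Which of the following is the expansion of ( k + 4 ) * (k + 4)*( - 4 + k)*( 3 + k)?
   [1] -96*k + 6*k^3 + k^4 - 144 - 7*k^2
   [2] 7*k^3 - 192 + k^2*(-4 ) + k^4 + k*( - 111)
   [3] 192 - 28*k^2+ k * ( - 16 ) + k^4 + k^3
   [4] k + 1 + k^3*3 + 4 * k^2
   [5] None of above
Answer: 5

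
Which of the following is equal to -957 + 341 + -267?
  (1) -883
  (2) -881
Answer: 1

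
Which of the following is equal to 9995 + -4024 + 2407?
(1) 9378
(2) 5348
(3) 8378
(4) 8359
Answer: 3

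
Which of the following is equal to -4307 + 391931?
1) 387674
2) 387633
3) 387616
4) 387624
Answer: 4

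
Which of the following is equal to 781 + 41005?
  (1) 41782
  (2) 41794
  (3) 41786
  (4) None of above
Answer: 3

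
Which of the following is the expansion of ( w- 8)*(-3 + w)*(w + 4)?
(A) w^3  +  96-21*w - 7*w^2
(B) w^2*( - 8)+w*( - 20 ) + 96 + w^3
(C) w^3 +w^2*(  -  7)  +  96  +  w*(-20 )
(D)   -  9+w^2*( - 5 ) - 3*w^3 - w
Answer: C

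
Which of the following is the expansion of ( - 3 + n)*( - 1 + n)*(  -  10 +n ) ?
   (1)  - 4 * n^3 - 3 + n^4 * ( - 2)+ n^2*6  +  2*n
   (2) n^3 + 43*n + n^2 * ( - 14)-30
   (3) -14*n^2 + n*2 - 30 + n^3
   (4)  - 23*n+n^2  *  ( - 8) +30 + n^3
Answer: 2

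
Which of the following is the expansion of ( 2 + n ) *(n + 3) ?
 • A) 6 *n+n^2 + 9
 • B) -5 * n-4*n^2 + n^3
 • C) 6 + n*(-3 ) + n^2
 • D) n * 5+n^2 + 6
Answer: D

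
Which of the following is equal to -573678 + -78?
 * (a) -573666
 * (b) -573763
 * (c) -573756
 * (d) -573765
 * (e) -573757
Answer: c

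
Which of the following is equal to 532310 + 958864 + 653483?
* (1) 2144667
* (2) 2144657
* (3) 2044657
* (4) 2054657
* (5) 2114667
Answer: 2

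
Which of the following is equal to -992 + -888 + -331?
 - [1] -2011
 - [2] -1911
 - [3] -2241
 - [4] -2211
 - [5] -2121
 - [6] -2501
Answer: 4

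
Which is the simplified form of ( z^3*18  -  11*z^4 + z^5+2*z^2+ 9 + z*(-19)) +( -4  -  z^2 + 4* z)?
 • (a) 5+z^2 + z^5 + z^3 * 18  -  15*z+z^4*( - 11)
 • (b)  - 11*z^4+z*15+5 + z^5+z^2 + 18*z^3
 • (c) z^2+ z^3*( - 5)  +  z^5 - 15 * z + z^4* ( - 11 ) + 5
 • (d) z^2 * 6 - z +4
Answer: a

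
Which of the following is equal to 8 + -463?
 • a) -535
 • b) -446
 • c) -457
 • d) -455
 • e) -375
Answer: d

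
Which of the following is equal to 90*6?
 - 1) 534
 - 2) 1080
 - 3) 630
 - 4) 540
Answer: 4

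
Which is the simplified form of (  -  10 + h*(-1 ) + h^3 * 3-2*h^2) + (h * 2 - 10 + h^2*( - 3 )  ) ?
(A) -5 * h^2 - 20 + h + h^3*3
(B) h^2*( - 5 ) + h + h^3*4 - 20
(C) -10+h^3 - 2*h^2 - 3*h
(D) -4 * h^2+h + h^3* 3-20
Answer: A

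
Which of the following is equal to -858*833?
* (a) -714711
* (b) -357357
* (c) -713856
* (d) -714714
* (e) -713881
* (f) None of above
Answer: d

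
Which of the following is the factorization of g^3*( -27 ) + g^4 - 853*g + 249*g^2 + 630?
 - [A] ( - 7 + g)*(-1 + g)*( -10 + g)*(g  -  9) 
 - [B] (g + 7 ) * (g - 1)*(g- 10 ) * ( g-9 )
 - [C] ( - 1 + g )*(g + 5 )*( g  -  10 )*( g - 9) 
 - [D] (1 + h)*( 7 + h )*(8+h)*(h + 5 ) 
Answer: A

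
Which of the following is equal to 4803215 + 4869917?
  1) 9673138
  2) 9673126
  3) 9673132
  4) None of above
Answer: 3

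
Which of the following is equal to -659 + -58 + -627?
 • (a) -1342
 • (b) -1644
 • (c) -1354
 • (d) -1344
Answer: d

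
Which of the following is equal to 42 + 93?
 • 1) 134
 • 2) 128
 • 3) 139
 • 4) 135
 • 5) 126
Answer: 4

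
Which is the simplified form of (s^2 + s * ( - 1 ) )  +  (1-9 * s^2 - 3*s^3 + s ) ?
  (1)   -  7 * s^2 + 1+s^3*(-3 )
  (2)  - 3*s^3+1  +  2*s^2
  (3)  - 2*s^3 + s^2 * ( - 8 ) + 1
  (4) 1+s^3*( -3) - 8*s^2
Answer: 4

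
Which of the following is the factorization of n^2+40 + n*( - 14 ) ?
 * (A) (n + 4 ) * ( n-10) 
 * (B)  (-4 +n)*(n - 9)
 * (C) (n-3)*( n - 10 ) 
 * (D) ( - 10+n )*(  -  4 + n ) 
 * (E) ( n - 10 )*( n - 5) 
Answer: D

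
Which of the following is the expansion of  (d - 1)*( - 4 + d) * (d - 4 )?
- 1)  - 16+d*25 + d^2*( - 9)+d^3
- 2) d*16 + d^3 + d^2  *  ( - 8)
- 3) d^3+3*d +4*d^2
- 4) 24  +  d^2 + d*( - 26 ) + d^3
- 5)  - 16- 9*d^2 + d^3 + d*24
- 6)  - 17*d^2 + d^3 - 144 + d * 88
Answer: 5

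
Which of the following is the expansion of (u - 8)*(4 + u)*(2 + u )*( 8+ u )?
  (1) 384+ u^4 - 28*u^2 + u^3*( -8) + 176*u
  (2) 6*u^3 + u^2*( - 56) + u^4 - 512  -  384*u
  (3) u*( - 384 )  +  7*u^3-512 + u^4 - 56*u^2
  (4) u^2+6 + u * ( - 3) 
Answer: 2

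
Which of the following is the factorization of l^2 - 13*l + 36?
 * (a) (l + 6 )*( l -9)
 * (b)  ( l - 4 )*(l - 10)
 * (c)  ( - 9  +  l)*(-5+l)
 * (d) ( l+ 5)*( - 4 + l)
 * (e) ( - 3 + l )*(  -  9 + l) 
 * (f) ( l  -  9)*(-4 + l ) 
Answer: f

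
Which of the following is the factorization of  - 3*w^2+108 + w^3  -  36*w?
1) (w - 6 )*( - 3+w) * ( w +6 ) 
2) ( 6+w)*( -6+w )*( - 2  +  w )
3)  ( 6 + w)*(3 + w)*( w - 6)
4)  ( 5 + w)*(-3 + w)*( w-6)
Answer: 1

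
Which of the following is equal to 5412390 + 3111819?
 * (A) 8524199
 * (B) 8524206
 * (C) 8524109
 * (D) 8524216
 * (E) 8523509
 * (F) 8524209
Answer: F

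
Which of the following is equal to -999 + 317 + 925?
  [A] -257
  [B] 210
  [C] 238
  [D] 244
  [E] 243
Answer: E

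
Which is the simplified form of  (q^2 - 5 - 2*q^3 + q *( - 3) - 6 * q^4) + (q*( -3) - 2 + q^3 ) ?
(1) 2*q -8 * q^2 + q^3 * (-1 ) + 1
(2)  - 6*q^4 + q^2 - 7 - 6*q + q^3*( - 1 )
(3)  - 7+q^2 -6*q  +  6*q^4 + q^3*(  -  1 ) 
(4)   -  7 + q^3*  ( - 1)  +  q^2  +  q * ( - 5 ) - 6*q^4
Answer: 2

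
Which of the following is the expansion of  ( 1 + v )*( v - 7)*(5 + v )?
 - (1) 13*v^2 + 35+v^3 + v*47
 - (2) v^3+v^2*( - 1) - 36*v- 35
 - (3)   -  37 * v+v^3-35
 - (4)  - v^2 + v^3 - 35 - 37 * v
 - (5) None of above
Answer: 4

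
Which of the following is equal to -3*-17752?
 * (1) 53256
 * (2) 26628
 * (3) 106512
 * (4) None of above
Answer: 1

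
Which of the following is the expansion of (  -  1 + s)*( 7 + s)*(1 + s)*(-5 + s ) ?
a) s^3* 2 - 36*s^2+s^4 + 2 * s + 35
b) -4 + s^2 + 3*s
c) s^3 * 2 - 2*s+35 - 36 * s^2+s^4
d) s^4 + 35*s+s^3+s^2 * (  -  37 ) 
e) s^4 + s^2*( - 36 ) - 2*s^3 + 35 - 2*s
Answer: c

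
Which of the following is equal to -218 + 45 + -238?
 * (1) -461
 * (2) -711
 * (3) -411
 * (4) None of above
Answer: 3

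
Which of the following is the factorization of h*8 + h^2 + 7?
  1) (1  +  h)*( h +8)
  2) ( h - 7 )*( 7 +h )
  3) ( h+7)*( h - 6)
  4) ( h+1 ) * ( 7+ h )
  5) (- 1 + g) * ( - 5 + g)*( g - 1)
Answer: 4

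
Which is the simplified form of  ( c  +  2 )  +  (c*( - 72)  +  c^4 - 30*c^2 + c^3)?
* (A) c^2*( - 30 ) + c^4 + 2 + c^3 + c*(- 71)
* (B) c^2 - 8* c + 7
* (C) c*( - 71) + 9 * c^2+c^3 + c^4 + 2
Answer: A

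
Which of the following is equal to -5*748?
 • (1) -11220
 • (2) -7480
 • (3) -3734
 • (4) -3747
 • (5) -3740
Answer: 5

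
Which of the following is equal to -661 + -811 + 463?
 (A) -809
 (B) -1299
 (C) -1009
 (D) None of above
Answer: C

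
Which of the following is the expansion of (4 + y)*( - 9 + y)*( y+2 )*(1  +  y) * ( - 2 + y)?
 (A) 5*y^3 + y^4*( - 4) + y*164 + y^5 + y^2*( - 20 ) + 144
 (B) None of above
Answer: B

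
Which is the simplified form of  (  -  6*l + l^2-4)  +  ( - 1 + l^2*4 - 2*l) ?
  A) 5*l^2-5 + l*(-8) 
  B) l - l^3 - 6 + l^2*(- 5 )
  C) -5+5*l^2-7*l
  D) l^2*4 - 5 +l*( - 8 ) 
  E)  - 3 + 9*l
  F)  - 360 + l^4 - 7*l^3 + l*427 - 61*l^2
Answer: A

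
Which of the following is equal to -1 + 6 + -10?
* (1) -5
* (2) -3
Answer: 1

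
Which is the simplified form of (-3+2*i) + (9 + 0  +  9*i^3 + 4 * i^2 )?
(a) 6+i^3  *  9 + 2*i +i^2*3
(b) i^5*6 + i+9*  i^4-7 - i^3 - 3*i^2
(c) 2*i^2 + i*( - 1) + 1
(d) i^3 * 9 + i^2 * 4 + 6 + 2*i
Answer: d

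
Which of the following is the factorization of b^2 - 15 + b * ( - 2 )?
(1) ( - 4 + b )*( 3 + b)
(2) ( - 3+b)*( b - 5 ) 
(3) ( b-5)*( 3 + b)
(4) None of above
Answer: 3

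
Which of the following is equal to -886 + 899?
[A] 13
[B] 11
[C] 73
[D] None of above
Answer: A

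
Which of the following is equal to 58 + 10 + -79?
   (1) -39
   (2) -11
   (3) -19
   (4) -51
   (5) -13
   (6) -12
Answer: 2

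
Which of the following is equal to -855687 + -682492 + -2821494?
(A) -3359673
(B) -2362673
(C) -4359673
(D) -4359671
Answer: C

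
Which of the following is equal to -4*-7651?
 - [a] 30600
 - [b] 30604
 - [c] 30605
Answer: b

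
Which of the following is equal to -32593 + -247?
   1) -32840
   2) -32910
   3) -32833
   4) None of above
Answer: 1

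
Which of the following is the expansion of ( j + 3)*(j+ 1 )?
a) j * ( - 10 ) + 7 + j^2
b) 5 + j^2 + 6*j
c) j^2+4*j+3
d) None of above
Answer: c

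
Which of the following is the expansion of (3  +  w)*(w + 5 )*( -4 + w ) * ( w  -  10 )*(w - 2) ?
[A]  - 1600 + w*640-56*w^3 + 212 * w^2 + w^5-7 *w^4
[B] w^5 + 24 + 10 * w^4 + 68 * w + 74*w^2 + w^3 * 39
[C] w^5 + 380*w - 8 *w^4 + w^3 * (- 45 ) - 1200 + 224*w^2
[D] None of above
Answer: C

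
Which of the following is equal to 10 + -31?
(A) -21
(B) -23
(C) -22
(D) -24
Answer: A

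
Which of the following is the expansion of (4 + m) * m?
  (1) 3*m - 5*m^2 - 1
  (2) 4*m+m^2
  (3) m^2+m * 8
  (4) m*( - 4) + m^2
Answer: 2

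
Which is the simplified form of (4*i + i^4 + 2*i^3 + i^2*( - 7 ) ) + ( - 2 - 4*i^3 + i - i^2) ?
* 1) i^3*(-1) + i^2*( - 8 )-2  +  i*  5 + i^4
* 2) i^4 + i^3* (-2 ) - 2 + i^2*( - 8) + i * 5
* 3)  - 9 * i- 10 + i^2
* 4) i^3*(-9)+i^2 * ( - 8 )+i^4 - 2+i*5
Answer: 2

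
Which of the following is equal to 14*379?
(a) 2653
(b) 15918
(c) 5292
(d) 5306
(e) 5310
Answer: d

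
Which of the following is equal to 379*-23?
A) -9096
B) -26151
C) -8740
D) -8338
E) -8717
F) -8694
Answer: E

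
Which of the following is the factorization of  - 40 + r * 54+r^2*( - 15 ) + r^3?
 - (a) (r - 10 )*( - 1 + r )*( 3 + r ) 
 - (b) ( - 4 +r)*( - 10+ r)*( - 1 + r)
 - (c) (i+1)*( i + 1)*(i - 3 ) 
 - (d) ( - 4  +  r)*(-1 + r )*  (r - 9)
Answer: b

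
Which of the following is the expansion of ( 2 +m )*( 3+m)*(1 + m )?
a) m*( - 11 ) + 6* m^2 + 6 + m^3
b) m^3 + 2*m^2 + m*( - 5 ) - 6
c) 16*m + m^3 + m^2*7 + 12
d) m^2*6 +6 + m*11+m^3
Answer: d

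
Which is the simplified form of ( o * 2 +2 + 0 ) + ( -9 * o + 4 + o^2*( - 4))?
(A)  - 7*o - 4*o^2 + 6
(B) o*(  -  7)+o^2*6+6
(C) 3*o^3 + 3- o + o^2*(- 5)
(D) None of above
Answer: A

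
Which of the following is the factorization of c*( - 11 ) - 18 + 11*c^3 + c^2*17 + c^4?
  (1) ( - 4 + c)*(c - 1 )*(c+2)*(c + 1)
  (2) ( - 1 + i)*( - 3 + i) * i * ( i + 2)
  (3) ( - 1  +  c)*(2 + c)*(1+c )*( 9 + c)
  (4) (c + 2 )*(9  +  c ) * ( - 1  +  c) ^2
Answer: 3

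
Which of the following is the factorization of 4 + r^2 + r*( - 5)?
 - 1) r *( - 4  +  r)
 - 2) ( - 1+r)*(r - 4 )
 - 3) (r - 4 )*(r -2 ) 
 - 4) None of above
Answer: 2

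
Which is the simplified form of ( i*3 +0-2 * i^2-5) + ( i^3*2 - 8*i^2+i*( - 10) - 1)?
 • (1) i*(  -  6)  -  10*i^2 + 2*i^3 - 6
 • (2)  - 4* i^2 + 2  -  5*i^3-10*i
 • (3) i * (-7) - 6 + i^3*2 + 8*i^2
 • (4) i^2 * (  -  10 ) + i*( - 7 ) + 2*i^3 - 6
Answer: 4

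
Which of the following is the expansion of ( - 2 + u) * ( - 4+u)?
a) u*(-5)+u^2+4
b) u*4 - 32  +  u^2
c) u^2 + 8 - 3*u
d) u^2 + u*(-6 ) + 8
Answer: d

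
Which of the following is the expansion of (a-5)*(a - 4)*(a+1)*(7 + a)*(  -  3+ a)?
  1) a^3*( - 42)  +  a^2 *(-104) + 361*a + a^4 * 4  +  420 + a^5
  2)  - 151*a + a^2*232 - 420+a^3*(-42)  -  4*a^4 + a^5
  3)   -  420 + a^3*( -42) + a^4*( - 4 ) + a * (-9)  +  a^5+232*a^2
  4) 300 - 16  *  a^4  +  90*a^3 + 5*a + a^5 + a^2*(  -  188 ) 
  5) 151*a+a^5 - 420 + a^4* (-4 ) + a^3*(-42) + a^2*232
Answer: 2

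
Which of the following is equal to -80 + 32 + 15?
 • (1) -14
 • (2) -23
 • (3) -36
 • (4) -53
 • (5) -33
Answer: 5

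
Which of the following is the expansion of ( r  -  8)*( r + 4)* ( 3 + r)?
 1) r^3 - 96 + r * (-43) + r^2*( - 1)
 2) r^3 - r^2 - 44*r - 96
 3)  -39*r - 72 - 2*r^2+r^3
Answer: 2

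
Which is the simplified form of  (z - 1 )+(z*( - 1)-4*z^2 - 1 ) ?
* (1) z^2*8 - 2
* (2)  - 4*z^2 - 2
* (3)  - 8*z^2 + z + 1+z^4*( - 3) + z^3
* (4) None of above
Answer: 2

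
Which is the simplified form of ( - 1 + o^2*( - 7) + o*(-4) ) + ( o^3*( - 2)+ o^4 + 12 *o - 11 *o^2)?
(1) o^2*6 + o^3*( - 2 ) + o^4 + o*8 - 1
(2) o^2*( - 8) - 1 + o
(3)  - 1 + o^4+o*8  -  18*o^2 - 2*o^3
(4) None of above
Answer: 3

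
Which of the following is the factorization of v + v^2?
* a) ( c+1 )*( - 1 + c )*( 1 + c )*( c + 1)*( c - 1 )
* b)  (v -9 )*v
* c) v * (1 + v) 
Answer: c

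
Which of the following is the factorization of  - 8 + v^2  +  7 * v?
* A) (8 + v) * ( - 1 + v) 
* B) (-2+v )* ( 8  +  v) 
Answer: A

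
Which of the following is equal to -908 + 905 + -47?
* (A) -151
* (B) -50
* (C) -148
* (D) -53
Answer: B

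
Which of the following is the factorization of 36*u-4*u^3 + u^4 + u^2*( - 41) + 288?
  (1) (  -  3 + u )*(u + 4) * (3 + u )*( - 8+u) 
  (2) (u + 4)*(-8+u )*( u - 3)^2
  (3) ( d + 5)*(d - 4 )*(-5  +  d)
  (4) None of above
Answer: 1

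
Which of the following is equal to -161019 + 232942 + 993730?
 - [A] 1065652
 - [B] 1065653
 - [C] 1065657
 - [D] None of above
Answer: B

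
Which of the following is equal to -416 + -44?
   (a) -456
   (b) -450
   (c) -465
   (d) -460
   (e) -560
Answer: d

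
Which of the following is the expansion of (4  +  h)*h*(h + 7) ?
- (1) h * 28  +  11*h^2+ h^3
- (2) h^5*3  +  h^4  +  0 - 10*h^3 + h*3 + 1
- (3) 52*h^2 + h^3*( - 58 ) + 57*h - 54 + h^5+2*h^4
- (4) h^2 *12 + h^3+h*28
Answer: 1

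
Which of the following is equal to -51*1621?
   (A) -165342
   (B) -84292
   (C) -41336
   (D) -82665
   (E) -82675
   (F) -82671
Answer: F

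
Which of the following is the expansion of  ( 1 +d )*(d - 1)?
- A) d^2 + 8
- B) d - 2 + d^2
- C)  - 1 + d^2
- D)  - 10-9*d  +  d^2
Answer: C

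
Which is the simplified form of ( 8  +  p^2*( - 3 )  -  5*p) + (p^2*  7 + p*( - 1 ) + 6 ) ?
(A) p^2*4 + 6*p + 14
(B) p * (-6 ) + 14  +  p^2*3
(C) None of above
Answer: C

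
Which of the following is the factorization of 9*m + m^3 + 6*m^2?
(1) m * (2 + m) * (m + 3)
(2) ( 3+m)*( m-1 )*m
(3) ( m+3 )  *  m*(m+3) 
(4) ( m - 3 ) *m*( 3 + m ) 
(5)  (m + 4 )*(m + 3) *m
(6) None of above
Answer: 3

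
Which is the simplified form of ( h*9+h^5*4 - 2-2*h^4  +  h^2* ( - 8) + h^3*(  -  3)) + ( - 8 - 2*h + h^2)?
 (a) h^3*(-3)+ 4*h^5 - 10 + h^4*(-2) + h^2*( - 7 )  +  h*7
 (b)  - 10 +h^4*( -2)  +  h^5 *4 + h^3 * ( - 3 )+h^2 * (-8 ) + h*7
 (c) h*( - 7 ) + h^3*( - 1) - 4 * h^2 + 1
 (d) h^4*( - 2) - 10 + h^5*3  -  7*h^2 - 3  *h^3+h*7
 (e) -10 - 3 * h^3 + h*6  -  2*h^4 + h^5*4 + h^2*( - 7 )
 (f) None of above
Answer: a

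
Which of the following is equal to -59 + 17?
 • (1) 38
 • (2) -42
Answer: 2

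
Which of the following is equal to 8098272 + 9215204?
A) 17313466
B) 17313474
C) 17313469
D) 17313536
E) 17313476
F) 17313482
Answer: E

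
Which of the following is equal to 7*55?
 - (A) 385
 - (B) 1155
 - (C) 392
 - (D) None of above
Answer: A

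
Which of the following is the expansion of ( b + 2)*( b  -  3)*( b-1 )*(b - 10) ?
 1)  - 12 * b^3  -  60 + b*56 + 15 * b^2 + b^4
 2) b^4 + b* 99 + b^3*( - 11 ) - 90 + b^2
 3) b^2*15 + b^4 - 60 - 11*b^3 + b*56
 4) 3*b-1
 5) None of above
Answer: 1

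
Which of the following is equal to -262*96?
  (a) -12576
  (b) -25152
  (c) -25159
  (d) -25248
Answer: b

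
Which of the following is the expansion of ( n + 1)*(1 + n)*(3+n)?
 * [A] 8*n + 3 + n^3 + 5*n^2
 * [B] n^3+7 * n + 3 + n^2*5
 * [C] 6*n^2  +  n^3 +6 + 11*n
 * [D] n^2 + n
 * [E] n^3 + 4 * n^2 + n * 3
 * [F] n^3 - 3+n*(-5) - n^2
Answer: B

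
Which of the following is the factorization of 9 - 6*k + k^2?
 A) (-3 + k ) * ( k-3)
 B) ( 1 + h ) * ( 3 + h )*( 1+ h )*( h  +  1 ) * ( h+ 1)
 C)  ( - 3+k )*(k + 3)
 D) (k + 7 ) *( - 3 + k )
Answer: A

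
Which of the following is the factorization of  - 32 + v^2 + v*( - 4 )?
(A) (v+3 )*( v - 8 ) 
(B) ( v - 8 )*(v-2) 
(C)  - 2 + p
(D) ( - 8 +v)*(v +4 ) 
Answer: D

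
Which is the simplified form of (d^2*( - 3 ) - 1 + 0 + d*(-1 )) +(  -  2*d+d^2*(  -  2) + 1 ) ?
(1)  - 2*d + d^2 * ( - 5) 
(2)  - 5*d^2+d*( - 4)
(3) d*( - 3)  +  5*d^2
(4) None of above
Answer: 4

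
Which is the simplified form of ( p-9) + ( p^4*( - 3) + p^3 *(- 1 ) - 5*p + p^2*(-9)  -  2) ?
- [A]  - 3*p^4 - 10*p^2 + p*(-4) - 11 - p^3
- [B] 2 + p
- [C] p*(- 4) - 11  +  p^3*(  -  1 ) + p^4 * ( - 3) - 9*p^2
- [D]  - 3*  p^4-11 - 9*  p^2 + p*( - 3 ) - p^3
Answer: C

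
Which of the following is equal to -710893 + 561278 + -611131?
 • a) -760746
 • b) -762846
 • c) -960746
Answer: a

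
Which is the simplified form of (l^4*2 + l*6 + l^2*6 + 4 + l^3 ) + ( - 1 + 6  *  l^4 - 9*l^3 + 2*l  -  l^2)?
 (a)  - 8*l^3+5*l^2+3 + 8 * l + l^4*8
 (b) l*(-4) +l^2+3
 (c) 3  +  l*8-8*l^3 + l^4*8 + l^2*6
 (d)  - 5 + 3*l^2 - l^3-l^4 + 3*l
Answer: a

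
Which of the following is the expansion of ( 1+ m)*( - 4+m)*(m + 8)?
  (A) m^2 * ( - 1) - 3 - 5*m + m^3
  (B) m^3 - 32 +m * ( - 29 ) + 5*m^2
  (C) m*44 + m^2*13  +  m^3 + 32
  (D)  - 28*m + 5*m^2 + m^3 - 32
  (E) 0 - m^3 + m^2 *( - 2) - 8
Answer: D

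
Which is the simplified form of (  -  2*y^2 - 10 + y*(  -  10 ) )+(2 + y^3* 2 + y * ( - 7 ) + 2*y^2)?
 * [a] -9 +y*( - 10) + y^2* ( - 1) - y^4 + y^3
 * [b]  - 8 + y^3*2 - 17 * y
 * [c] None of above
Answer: b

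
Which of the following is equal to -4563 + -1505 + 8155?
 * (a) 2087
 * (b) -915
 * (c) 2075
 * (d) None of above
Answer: a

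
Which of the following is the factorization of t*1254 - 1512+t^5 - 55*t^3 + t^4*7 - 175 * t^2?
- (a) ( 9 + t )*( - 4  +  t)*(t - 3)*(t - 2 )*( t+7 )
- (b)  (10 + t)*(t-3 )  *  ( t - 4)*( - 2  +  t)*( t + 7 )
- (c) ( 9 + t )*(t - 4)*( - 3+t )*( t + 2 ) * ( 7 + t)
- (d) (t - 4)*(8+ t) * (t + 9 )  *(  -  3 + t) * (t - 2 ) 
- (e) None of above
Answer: a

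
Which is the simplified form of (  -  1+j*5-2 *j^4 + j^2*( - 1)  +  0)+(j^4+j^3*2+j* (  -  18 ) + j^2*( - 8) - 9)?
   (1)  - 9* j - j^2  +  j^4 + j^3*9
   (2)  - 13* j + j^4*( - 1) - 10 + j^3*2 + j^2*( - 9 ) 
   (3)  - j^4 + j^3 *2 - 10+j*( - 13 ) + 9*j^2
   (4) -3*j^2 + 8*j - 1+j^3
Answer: 2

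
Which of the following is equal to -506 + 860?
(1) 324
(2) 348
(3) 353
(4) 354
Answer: 4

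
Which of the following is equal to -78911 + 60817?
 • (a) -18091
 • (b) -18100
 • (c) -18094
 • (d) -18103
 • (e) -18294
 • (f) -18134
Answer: c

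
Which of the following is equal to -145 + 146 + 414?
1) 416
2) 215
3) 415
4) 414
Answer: 3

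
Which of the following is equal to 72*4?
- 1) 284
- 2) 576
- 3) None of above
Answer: 3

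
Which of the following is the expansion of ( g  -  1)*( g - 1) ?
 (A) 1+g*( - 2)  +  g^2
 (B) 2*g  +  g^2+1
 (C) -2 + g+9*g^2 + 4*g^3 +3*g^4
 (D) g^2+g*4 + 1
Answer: A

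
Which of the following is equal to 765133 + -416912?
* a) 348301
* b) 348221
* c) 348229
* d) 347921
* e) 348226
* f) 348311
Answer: b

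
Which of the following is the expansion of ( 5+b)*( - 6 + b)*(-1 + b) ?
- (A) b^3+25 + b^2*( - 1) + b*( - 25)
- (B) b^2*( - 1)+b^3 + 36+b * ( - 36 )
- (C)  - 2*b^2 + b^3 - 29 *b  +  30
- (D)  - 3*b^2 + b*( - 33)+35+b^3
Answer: C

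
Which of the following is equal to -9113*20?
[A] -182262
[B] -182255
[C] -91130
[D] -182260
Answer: D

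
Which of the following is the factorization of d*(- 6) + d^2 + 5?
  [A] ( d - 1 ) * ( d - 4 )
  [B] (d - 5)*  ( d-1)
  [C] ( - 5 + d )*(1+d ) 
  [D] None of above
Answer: B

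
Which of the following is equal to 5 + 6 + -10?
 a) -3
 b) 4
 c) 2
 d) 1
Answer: d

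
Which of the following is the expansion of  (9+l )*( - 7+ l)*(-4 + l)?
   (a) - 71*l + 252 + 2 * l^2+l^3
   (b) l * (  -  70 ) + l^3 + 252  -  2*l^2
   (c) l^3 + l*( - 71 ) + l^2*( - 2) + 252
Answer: c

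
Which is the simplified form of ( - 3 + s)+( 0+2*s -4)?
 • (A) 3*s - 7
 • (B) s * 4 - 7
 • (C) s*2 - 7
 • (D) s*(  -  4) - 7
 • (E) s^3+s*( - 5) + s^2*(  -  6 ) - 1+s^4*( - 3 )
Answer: A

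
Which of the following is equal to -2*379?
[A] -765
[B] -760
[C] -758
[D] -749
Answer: C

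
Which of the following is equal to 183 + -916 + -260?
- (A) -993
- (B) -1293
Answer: A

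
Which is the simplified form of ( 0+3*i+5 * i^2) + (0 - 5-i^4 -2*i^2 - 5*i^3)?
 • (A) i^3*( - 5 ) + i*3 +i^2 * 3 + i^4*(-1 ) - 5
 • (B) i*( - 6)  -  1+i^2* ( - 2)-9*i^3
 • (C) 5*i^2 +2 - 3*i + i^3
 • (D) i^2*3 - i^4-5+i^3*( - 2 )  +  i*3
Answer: A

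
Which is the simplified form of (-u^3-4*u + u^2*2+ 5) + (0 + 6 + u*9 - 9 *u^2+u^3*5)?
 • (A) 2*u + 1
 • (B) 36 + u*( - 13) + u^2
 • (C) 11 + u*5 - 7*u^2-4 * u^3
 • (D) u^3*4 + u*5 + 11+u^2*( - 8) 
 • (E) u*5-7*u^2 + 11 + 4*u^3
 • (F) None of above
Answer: E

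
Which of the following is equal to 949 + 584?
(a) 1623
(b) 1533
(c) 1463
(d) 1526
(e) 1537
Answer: b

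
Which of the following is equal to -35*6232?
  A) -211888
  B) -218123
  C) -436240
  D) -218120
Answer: D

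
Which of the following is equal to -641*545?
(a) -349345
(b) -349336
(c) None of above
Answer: a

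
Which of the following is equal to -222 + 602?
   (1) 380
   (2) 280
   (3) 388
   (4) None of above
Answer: 1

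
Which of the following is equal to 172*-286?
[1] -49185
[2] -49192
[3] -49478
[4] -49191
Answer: 2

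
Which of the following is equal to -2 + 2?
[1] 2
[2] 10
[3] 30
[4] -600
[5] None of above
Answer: 5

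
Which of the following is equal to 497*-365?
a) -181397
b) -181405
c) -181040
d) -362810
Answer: b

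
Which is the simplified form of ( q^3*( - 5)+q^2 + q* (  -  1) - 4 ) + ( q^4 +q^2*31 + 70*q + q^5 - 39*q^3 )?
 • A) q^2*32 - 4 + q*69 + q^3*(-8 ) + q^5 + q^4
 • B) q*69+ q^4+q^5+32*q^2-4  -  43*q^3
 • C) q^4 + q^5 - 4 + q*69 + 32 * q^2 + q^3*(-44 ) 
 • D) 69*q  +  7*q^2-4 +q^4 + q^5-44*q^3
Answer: C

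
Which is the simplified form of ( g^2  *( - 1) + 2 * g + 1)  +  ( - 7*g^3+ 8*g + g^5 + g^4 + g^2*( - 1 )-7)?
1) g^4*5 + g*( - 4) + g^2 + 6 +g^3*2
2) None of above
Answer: 2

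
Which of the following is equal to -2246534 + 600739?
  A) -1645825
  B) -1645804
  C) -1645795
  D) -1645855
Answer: C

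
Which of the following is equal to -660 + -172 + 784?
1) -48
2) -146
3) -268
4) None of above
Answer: 1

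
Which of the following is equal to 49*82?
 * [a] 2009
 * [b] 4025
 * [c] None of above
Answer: c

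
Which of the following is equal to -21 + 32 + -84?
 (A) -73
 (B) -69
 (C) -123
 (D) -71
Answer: A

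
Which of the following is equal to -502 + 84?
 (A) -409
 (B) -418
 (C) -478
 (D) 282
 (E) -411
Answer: B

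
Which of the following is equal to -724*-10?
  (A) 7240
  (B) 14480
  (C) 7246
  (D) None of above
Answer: A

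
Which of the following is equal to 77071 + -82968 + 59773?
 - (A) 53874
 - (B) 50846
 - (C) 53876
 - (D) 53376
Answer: C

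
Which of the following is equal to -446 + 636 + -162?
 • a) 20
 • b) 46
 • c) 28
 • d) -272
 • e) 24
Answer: c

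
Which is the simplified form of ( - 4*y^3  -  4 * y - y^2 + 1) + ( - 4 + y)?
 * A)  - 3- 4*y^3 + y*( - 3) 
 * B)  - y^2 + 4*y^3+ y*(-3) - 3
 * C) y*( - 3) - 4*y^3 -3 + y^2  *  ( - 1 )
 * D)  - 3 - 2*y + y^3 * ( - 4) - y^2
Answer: C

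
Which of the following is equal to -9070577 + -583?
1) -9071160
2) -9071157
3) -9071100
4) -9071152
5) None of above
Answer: 1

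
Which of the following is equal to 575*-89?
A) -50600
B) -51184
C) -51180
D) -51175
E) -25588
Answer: D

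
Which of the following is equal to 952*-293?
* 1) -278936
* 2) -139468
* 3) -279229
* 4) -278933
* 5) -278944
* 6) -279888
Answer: 1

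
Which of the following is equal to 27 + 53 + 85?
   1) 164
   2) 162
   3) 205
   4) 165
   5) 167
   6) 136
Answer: 4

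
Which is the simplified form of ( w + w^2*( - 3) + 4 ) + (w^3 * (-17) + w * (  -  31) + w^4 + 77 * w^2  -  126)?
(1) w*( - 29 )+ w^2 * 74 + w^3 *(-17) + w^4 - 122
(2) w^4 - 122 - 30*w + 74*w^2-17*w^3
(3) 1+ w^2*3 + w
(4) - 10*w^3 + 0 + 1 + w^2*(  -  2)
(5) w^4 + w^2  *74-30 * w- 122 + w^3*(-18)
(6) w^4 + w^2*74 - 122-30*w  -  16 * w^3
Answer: 2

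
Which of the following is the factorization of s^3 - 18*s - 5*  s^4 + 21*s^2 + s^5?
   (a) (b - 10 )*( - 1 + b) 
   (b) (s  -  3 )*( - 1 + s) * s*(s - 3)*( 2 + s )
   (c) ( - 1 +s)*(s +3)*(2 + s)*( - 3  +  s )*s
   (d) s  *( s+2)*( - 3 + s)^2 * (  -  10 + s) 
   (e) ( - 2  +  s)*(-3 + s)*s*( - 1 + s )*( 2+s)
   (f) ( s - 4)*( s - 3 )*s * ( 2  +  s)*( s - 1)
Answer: b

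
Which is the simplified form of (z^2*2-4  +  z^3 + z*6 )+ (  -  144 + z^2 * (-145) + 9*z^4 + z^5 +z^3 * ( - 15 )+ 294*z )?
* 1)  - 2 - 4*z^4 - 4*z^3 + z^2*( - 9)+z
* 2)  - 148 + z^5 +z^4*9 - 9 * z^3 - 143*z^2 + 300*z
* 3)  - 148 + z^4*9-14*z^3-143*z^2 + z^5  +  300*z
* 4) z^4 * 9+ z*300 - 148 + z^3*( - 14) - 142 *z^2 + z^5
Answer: 3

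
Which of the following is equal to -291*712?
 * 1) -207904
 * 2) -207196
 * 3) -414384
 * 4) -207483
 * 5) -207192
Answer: 5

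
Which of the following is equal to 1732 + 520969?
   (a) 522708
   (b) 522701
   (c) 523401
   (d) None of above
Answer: b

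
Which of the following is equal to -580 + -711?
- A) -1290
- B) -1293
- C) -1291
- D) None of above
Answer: C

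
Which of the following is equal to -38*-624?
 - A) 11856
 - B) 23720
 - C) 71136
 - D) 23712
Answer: D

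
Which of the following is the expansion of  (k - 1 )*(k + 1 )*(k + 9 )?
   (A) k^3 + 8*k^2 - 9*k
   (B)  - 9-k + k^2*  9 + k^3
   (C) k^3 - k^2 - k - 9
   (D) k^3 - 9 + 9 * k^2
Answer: B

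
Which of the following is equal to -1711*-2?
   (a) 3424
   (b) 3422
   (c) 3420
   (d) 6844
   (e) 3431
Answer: b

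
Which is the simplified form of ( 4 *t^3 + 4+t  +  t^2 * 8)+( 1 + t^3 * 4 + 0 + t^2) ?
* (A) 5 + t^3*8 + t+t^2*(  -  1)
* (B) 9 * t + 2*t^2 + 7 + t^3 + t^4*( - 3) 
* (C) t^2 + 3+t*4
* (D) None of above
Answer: D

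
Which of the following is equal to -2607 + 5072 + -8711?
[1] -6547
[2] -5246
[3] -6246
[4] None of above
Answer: 3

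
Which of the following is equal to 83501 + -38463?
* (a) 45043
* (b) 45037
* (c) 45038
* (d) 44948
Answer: c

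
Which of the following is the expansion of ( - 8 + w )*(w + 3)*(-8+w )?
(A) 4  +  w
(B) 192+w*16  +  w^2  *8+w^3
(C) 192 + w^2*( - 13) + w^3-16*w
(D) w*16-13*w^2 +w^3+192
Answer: D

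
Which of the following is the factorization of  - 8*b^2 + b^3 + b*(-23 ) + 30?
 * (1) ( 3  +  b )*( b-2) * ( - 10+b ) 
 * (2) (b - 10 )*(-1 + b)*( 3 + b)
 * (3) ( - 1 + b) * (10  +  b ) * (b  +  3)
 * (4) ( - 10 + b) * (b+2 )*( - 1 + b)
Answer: 2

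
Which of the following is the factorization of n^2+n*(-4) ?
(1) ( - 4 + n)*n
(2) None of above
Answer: 1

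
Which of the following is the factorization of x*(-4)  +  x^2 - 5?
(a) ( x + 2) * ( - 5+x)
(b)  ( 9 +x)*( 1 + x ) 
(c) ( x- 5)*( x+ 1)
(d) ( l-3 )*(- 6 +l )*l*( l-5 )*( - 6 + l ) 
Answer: c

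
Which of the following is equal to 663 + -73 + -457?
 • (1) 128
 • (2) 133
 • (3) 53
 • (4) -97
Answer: 2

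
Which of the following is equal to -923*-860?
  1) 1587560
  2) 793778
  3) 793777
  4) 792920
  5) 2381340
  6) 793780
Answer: 6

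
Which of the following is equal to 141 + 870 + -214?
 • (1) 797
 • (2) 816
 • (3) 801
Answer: 1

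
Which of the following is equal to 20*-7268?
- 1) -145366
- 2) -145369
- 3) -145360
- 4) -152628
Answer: 3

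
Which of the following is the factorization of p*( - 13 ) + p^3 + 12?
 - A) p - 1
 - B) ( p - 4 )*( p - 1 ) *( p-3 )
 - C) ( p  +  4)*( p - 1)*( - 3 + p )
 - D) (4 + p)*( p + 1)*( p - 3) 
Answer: C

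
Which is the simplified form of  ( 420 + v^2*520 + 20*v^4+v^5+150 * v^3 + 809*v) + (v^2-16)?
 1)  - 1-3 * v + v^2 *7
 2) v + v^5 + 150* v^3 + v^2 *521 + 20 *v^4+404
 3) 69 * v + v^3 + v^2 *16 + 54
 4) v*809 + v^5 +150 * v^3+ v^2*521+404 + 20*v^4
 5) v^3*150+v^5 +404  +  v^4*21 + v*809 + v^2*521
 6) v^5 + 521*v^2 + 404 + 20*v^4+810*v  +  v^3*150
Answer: 4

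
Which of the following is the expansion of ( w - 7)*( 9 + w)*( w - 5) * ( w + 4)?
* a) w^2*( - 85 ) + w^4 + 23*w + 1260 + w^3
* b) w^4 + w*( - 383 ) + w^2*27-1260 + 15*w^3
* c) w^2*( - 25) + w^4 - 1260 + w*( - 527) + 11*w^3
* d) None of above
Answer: a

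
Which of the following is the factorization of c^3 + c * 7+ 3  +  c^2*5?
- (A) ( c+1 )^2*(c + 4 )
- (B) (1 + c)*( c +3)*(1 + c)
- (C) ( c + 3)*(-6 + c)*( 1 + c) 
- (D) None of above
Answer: B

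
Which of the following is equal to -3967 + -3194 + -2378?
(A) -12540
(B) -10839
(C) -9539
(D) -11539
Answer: C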